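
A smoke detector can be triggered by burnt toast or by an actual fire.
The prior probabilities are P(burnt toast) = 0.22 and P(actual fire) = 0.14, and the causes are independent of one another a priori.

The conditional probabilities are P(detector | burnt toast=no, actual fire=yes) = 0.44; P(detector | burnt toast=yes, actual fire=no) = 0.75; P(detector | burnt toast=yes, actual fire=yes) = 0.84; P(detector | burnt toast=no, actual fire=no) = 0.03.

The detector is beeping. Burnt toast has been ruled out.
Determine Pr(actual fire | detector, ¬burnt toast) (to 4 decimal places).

Numerator (weight on configurations with actual fire): 0.44×0.14 = 0.061600
The normalizing constant is 0.03×0.86 + 0.44×0.14 = 0.087400
Posterior = 0.061600 / 0.087400 ≈ 0.7048

Pr(actual fire | detector, ¬burnt toast) ≈ 0.7048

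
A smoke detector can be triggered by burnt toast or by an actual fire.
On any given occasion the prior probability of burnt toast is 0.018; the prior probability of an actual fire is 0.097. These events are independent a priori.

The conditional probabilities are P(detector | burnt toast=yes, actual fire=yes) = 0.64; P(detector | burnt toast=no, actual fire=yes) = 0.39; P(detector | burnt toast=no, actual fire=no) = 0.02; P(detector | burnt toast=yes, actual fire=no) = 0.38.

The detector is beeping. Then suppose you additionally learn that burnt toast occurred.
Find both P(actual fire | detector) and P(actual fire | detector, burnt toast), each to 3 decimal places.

P(detector) = 0.02×0.982×0.903 + 0.39×0.982×0.097 + 0.38×0.018×0.903 + 0.64×0.018×0.097 = 0.017735 + 0.037149 + 0.006177 + 0.001117 = 0.062178
The actual fire-present share is 0.037149 + 0.001117 = 0.038266.
Hence the posterior is 0.038266/0.062178 ≈ 0.615.

Now also conditioning on burnt toast=true:
P(detector | burnt toast) = 0.38·0.903 + 0.64·0.097 = 0.343140 + 0.062080 = 0.405220
The actual fire-present share is 0.64·0.097 = 0.062080.
So P(actual fire | detector, burnt toast) = 0.062080/0.405220 ≈ 0.153.
— burnt toast explains away the evidence for actual fire.

P(actual fire | detector) ≈ 0.615; P(actual fire | detector, burnt toast) ≈ 0.153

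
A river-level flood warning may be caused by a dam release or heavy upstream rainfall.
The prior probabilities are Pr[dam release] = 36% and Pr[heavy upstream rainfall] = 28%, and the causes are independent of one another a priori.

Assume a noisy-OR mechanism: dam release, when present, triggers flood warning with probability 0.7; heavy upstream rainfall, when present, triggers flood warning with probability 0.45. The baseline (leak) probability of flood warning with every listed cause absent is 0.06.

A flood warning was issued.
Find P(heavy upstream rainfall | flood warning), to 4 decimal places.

Under noisy-OR, P(flood warning | causes) = 1 − (1−0.06)·∏(1−qᵢ) over the active causes.
Sum P(flood warning|·) weighted by the priors over the 4 (dam release, heavy upstream rainfall) configurations:
  P(flood warning) = 0.06×0.64×0.72 + 0.483×0.64×0.28 + 0.718×0.36×0.72 + 0.8449×0.36×0.28
        = 0.027648 + 0.086554 + 0.186106 + 0.085166 = 0.385474
Keeping only the heavy upstream rainfall-present terms gives 0.171720, so
  P(heavy upstream rainfall | flood warning) = 0.171720 / 0.385474 ≈ 0.4455

P(heavy upstream rainfall | flood warning) ≈ 0.4455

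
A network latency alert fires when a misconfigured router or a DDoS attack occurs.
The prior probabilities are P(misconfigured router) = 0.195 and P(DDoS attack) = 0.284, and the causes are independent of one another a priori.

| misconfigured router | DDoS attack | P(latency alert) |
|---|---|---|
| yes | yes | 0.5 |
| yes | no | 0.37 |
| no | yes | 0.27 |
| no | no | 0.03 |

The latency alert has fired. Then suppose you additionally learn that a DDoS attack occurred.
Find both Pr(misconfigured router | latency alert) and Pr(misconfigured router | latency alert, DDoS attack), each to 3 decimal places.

Pr(misconfigured router | latency alert) ≈ 0.501; Pr(misconfigured router | latency alert, DDoS attack) ≈ 0.310

Enumerate the 4 (misconfigured router, DDoS attack) configurations and weight by the priors:
  P(latency alert) = 0.03·0.805·0.716 + 0.27·0.805·0.284 + 0.37·0.195·0.716 + 0.5·0.195·0.284
        = 0.017291 + 0.061727 + 0.051659 + 0.027690 = 0.158367
Keeping only the misconfigured router-present terms gives 0.079349, so
  P(misconfigured router | latency alert) = 0.079349 / 0.158367 ≈ 0.501

Now also conditioning on DDoS attack=true:
Weight on misconfigured router=true, given the evidence: 0.5*0.195 = 0.097500
Denominator P(latency alert | DDoS attack): 0.27*0.805 + 0.5*0.195 = 0.314850
P(misconfigured router | latency alert, DDoS attack) = 0.097500/0.314850 ≈ 0.310
— DDoS attack explains away the evidence for misconfigured router.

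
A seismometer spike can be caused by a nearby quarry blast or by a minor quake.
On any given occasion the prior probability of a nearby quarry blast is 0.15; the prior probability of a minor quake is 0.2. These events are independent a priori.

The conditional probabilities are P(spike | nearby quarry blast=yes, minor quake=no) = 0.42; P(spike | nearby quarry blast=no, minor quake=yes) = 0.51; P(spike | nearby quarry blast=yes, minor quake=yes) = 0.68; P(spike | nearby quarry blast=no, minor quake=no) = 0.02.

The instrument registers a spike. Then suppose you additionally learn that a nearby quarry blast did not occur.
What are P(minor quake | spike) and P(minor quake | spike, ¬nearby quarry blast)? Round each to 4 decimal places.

P(minor quake | spike) ≈ 0.6259; P(minor quake | spike, ¬nearby quarry blast) ≈ 0.8644

Enumerate the 4 (nearby quarry blast, minor quake) configurations and weight by the priors:
  P(spike) = 0.02·0.85·0.8 + 0.51·0.85·0.2 + 0.42·0.15·0.8 + 0.68·0.15·0.2
        = 0.013600 + 0.086700 + 0.050400 + 0.020400 = 0.171100
Configurations with minor quake contribute 0.107100, so
  P(minor quake | spike) = 0.107100 / 0.171100 ≈ 0.6259

Now also conditioning on nearby quarry blast≠true:
P(spike | ¬nearby quarry blast) = 0.02*0.8 + 0.51*0.2 = 0.016000 + 0.102000 = 0.118000
The minor quake-present share is 0.51*0.2 = 0.102000.
P(minor quake | spike, ¬nearby quarry blast) = 0.102000 / 0.118000 ≈ 0.8644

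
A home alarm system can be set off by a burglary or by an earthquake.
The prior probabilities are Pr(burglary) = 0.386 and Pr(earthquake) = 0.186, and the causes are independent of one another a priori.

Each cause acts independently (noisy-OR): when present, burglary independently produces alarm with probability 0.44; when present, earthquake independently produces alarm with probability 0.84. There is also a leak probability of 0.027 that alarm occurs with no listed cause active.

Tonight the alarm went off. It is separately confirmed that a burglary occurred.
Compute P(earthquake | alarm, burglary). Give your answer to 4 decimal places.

Under noisy-OR, P(alarm | causes) = 1 − (1−0.027)·∏(1−qᵢ) over the active causes.
P(alarm | burglary) = 0.45512*0.814 + 0.912819*0.186 = 0.370468 + 0.169784 = 0.540252
Of this, 0.169784 comes from 0.912819*0.186 (the earthquake=true cases).
Hence the posterior is 0.169784/0.540252 ≈ 0.3143.

P(earthquake | alarm, burglary) ≈ 0.3143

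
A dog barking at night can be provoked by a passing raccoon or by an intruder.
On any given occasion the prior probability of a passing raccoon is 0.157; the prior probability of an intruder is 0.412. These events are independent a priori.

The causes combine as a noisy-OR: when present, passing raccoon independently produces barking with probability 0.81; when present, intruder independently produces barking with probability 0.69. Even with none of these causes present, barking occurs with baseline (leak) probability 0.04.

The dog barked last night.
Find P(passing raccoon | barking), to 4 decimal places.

P(passing raccoon | barking) ≈ 0.3410

Under noisy-OR, P(barking | causes) = 1 − (1−0.04)·∏(1−qᵢ) over the active causes.
P(barking) = 0.04×0.843×0.588 + 0.7024×0.843×0.412 + 0.8176×0.157×0.588 + 0.943456×0.157×0.412 = 0.019827 + 0.243955 + 0.075478 + 0.061027 = 0.400287
Of this, 0.136505 comes from 0.075478 + 0.061027 (the passing raccoon=true cases).
Hence the posterior is 0.136505/0.400287 ≈ 0.3410.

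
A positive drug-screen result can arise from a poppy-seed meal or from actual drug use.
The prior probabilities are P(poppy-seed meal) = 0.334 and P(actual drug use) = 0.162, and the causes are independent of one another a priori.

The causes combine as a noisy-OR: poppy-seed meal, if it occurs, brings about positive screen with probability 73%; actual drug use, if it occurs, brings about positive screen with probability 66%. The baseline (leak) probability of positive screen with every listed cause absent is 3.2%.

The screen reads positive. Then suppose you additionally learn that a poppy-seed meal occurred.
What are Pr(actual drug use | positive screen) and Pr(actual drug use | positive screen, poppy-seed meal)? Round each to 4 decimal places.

Under noisy-OR, P(positive screen | causes) = 1 − (1−0.032)·∏(1−qᵢ) over the active causes.
P(positive screen) = 0.032×0.666×0.838 + 0.67088×0.666×0.162 + 0.73864×0.334×0.838 + 0.911138×0.334×0.162 = 0.017859 + 0.072383 + 0.206739 + 0.049300 = 0.346281
Restricting to configurations with actual drug use present: 0.072383 + 0.049300 = 0.121683.
So P(actual drug use | positive screen) = 0.121683/0.346281 ≈ 0.3514.

Now condition on the additional information:
P(positive screen | poppy-seed meal) = 0.73864×0.838 + 0.911138×0.162 = 0.618980 + 0.147604 = 0.766584
Restricting to configurations with actual drug use present: 0.911138×0.162 = 0.147604.
So P(actual drug use | positive screen, poppy-seed meal) = 0.147604/0.766584 ≈ 0.1925.
Conditioning on poppy-seed meal lowers the posterior on actual drug use: the classic explaining-away effect in a common-effect structure.

Pr(actual drug use | positive screen) ≈ 0.3514; Pr(actual drug use | positive screen, poppy-seed meal) ≈ 0.1925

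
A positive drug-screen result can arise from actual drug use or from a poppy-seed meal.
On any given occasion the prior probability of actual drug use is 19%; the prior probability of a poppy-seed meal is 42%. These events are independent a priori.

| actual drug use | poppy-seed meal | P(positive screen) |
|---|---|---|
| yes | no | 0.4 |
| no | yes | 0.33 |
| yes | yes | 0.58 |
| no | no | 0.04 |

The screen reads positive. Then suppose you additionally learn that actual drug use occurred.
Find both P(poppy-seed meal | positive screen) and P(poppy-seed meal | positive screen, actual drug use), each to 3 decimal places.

Weight on poppy-seed meal=true, given the evidence: 0.112266 + 0.046284 = 0.158550
The normalizing constant is 0.04×0.81×0.58 + 0.33×0.81×0.42 + 0.4×0.19×0.58 + 0.58×0.19×0.42 = 0.221422
Posterior = 0.158550 / 0.221422 ≈ 0.716

Now also conditioning on actual drug use=true:
Enumerate both values of poppy-seed meal and weight by the priors:
  P(positive screen | actual drug use) = 0.4·0.58 + 0.58·0.42
        = 0.232000 + 0.243600 = 0.475600
The terms with poppy-seed meal present sum to 0.243600, so
  P(poppy-seed meal | positive screen, actual drug use) = 0.243600 / 0.475600 ≈ 0.512
This is intercausal reasoning (explaining away): once actual drug use accounts for the positive screen, poppy-seed meal becomes less likely.

P(poppy-seed meal | positive screen) ≈ 0.716; P(poppy-seed meal | positive screen, actual drug use) ≈ 0.512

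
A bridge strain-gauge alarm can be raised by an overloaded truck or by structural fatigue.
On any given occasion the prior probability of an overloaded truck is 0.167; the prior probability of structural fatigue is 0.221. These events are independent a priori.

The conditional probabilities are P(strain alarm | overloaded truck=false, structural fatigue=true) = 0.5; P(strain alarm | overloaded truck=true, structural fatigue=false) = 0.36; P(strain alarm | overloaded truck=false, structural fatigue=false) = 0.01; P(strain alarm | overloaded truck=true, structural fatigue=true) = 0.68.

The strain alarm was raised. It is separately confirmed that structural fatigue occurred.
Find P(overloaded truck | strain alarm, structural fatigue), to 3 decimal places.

P(strain alarm | structural fatigue) = 0.5×0.833 + 0.68×0.167 = 0.416500 + 0.113560 = 0.530060
The overloaded truck-present share is 0.68×0.167 = 0.113560.
P(overloaded truck | strain alarm, structural fatigue) = 0.113560 / 0.530060 ≈ 0.214

P(overloaded truck | strain alarm, structural fatigue) ≈ 0.214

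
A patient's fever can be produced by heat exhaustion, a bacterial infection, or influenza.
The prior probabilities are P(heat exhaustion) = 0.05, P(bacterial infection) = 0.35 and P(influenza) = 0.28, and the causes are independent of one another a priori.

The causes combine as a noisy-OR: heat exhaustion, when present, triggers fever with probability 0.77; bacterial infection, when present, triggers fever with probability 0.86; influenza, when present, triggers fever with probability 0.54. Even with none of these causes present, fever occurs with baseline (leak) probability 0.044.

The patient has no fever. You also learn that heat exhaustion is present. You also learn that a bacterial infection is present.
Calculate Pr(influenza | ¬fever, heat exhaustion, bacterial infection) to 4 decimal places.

Pr(influenza | ¬fever, heat exhaustion, bacterial infection) ≈ 0.1517

Under noisy-OR, P(fever | causes) = 1 − (1−0.044)·∏(1−qᵢ) over the active causes.
Numerator (weight on configurations with influenza): 0.01416·0.28 = 0.003965
Denominator P(¬fever | heat exhaustion, bacterial infection): 0.030783·0.72 + 0.01416·0.28 = 0.026129
P(influenza | ¬fever, heat exhaustion, bacterial infection) = 0.003965/0.026129 ≈ 0.1517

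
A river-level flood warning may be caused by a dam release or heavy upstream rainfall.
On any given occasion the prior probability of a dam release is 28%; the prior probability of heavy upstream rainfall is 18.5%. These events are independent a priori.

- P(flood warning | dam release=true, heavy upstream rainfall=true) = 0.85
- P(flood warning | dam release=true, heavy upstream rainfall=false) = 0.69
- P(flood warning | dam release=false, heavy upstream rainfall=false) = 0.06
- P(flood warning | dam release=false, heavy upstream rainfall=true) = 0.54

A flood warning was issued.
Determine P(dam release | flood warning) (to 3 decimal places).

P(dam release | flood warning) ≈ 0.653

Enumerate the 4 (dam release, heavy upstream rainfall) configurations and weight by the priors:
  P(flood warning) = 0.06*0.72*0.815 + 0.54*0.72*0.185 + 0.69*0.28*0.815 + 0.85*0.28*0.185
        = 0.035208 + 0.071928 + 0.157458 + 0.044030 = 0.308624
The terms with dam release present sum to 0.201488, so
  P(dam release | flood warning) = 0.201488 / 0.308624 ≈ 0.653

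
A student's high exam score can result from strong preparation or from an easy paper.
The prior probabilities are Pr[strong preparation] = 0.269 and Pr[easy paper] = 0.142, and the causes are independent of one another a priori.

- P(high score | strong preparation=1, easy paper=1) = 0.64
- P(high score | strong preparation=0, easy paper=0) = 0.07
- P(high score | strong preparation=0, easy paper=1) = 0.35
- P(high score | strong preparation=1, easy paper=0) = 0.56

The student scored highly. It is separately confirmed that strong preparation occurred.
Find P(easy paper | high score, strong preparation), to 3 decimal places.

P(easy paper | high score, strong preparation) ≈ 0.159

Sum P(high score|·) weighted by the priors over both values of easy paper:
  P(high score | strong preparation) = 0.56×0.858 + 0.64×0.142
        = 0.480480 + 0.090880 = 0.571360
Configurations with easy paper contribute 0.090880, so
  P(easy paper | high score, strong preparation) = 0.090880 / 0.571360 ≈ 0.159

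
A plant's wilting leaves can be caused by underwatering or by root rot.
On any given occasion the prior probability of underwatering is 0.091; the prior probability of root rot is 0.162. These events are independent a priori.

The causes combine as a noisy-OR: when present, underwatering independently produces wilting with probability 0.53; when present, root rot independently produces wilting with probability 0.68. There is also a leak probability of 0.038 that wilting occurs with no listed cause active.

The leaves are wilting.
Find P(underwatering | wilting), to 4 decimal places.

P(underwatering | wilting) ≈ 0.2936

Under noisy-OR, P(wilting | causes) = 1 − (1−0.038)·∏(1−qᵢ) over the active causes.
P(wilting) = 0.038*0.909*0.838 + 0.69216*0.909*0.162 + 0.54786*0.091*0.838 + 0.855315*0.091*0.162 = 0.028946 + 0.101926 + 0.041779 + 0.012609 = 0.185260
Of this, 0.054388 comes from 0.041779 + 0.012609 (the underwatering=true cases).
P(underwatering | wilting) = 0.054388 / 0.185260 ≈ 0.2936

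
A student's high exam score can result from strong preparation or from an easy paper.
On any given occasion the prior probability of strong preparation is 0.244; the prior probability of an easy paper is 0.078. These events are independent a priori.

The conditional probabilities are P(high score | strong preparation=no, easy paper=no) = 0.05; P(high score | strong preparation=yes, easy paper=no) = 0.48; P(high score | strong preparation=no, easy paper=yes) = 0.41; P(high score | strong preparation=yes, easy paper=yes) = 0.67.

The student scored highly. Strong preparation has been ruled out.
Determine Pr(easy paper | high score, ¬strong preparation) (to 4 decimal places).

P(high score | ¬strong preparation) = 0.05·0.922 + 0.41·0.078 = 0.046100 + 0.031980 = 0.078080
Of this, 0.031980 comes from 0.41·0.078 (the easy paper=true cases).
P(easy paper | high score, ¬strong preparation) = 0.031980 / 0.078080 ≈ 0.4096

Pr(easy paper | high score, ¬strong preparation) ≈ 0.4096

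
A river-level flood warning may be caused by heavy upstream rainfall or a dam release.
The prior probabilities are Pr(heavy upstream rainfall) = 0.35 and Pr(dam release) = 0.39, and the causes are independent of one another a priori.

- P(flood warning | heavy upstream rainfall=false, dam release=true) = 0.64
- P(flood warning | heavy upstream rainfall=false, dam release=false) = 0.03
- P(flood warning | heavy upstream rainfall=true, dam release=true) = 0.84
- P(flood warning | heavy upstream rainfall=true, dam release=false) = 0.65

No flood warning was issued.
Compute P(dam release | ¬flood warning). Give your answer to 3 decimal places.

Weight on dam release=true, given the evidence: 0.091260 + 0.021840 = 0.113100
The normalizing constant is 0.97·0.65·0.61 + 0.36·0.65·0.39 + 0.35·0.35·0.61 + 0.16·0.35·0.39 = 0.572430
P(dam release | ¬flood warning) = 0.113100/0.572430 ≈ 0.198

P(dam release | ¬flood warning) ≈ 0.198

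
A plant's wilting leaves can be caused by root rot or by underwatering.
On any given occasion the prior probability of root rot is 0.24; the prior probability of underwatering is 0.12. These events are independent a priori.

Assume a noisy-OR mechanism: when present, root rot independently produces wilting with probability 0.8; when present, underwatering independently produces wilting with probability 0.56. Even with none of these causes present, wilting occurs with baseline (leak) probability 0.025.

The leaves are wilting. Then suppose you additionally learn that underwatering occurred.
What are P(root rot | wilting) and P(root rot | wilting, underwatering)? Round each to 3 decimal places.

Under noisy-OR, P(wilting | causes) = 1 − (1−0.025)·∏(1−qᵢ) over the active causes.
Weight on root rot=true, given the evidence: 0.170016 + 0.026329 = 0.196345
Normalizer over all consistent configurations: 0.025*0.76*0.88 + 0.571*0.76*0.12 + 0.805*0.24*0.88 + 0.9142*0.24*0.12 = 0.265140
Posterior = 0.196345 / 0.265140 ≈ 0.741

With the extra evidence:
By total probability over both values of root rot:
  P(wilting | underwatering) = 0.571×0.76 + 0.9142×0.24
        = 0.433960 + 0.219408 = 0.653368
Configurations with root rot contribute 0.219408, so
  P(root rot | wilting, underwatering) = 0.219408 / 0.653368 ≈ 0.336
This is intercausal reasoning (explaining away): once underwatering accounts for the wilting, root rot becomes less likely.

P(root rot | wilting) ≈ 0.741; P(root rot | wilting, underwatering) ≈ 0.336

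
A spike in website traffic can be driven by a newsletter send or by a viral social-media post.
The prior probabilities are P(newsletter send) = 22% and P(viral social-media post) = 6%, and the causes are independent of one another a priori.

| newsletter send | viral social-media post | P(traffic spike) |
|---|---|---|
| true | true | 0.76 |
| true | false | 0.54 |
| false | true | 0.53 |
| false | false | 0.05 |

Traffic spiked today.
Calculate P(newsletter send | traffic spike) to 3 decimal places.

P(traffic spike) = 0.05*0.78*0.94 + 0.53*0.78*0.06 + 0.54*0.22*0.94 + 0.76*0.22*0.06 = 0.036660 + 0.024804 + 0.111672 + 0.010032 = 0.183168
Restricting to configurations with newsletter send present: 0.111672 + 0.010032 = 0.121704.
P(newsletter send | traffic spike) = 0.121704 / 0.183168 ≈ 0.664

P(newsletter send | traffic spike) ≈ 0.664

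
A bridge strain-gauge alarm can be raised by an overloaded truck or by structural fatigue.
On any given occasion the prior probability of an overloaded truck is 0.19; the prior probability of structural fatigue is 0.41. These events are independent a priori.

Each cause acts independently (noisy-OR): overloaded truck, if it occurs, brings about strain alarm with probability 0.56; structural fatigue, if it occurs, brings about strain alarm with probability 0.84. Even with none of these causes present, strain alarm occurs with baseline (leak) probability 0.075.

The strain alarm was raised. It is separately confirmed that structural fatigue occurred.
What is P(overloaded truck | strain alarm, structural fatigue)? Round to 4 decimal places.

Under noisy-OR, P(strain alarm | causes) = 1 − (1−0.075)·∏(1−qᵢ) over the active causes.
For the numerator, keep only overloaded truck=true terms: 0.93488×0.19 = 0.177627
Denominator P(strain alarm | structural fatigue): 0.852×0.81 + 0.93488×0.19 = 0.867747
P(overloaded truck | strain alarm, structural fatigue) = 0.177627/0.867747 ≈ 0.2047

P(overloaded truck | strain alarm, structural fatigue) ≈ 0.2047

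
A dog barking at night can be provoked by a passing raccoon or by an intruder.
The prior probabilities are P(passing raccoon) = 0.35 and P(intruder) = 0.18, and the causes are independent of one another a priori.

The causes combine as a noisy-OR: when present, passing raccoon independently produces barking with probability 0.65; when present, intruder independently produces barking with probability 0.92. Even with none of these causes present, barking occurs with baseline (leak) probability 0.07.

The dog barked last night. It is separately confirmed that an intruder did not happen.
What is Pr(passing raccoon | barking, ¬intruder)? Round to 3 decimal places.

Under noisy-OR, P(barking | causes) = 1 − (1−0.07)·∏(1−qᵢ) over the active causes.
Weight on passing raccoon=true, given the evidence: 0.6745·0.35 = 0.236075
The normalizing constant is 0.07·0.65 + 0.6745·0.35 = 0.281575
Posterior = 0.236075 / 0.281575 ≈ 0.838

Pr(passing raccoon | barking, ¬intruder) ≈ 0.838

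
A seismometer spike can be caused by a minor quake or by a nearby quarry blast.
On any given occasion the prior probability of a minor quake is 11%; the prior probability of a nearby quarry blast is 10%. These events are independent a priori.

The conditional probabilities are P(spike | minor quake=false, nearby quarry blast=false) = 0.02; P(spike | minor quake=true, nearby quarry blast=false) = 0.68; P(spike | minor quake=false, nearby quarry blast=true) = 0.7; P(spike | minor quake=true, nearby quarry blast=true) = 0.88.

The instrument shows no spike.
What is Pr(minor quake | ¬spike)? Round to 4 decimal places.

Enumerate the 4 (minor quake, nearby quarry blast) configurations and weight by the priors:
  P(¬spike) = 0.98×0.89×0.9 + 0.3×0.89×0.1 + 0.32×0.11×0.9 + 0.12×0.11×0.1
        = 0.784980 + 0.026700 + 0.031680 + 0.001320 = 0.844680
Configurations with minor quake contribute 0.033000, so
  P(minor quake | ¬spike) = 0.033000 / 0.844680 ≈ 0.0391

Pr(minor quake | ¬spike) ≈ 0.0391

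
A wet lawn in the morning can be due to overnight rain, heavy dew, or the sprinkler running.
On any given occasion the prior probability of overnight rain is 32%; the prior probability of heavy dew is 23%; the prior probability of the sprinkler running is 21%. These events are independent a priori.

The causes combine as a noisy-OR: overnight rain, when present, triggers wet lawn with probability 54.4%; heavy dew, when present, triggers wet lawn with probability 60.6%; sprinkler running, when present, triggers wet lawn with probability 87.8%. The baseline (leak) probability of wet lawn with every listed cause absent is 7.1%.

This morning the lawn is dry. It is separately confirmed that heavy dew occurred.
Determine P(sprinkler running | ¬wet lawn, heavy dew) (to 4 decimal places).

Under noisy-OR, P(wet lawn | causes) = 1 − (1−0.071)·∏(1−qᵢ) over the active causes.
For the numerator, keep only sprinkler running=true terms: 0.006377 + 0.001368 = 0.007745
Normalizer over all consistent configurations: 0.366026×0.68×0.79 + 0.044655×0.68×0.21 + 0.166908×0.32×0.79 + 0.020363×0.32×0.21 = 0.246568
Posterior = 0.007745 / 0.246568 ≈ 0.0314

P(sprinkler running | ¬wet lawn, heavy dew) ≈ 0.0314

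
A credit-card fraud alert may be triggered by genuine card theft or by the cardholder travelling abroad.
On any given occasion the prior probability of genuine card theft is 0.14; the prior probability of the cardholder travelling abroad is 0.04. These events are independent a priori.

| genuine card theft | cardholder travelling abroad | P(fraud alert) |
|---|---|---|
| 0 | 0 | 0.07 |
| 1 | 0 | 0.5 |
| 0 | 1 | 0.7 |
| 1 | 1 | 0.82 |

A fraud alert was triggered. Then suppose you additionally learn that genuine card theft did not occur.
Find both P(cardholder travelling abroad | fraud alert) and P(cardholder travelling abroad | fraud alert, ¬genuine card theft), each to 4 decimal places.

For the numerator, keep only cardholder travelling abroad=true terms: 0.024080 + 0.004592 = 0.028672
The normalizing constant is 0.07×0.86×0.96 + 0.7×0.86×0.04 + 0.5×0.14×0.96 + 0.82×0.14×0.04 = 0.153664
P(cardholder travelling abroad | fraud alert) = 0.028672/0.153664 ≈ 0.1866

Now also conditioning on genuine card theft≠true:
Weight on cardholder travelling abroad=true, given the evidence: 0.7×0.04 = 0.028000
Normalizer over all consistent configurations: 0.07×0.96 + 0.7×0.04 = 0.095200
P(cardholder travelling abroad | fraud alert, ¬genuine card theft) = 0.028000/0.095200 ≈ 0.2941

P(cardholder travelling abroad | fraud alert) ≈ 0.1866; P(cardholder travelling abroad | fraud alert, ¬genuine card theft) ≈ 0.2941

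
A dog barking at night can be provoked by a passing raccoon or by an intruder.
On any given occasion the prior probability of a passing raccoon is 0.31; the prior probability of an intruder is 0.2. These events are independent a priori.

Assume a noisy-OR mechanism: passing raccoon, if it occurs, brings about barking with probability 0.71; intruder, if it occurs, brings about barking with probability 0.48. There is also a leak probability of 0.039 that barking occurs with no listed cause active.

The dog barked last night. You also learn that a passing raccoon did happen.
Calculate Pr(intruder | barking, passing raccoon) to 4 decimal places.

Under noisy-OR, P(barking | causes) = 1 − (1−0.039)·∏(1−qᵢ) over the active causes.
Enumerate both values of intruder and weight by the priors:
  P(barking | passing raccoon) = 0.72131*0.8 + 0.855081*0.2
        = 0.577048 + 0.171016 = 0.748064
Configurations with intruder contribute 0.171016, so
  P(intruder | barking, passing raccoon) = 0.171016 / 0.748064 ≈ 0.2286

Pr(intruder | barking, passing raccoon) ≈ 0.2286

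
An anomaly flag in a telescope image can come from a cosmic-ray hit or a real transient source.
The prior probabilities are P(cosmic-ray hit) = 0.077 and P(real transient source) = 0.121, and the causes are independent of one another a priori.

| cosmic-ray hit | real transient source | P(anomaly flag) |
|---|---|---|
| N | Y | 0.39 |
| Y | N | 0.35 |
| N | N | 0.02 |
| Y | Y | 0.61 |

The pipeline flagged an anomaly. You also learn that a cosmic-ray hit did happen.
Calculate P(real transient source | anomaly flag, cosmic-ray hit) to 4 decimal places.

P(anomaly flag | cosmic-ray hit) = 0.35*0.879 + 0.61*0.121 = 0.307650 + 0.073810 = 0.381460
Of this, 0.073810 comes from 0.61*0.121 (the real transient source=true cases).
Hence the posterior is 0.073810/0.381460 ≈ 0.1935.

P(real transient source | anomaly flag, cosmic-ray hit) ≈ 0.1935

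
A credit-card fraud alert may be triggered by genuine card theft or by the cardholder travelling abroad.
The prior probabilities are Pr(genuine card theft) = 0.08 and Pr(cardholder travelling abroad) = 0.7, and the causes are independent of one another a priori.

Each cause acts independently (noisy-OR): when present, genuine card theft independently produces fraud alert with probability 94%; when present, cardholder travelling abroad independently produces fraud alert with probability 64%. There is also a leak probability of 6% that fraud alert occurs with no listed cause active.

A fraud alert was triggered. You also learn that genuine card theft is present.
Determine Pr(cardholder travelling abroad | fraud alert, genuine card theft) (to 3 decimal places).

Under noisy-OR, P(fraud alert | causes) = 1 − (1−0.06)·∏(1−qᵢ) over the active causes.
P(fraud alert | genuine card theft) = 0.9436×0.3 + 0.979696×0.7 = 0.283080 + 0.685787 = 0.968867
Of this, 0.685787 comes from 0.979696×0.7 (the cardholder travelling abroad=true cases).
So P(cardholder travelling abroad | fraud alert, genuine card theft) = 0.685787/0.968867 ≈ 0.708.

Pr(cardholder travelling abroad | fraud alert, genuine card theft) ≈ 0.708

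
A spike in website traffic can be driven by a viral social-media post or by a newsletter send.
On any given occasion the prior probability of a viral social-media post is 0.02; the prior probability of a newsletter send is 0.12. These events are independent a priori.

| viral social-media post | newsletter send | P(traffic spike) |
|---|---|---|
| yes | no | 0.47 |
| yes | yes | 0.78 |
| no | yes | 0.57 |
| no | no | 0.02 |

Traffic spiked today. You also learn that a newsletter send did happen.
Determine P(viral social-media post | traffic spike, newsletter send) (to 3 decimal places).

P(traffic spike | newsletter send) = 0.57*0.98 + 0.78*0.02 = 0.558600 + 0.015600 = 0.574200
Restricting to configurations with viral social-media post present: 0.78*0.02 = 0.015600.
Hence the posterior is 0.015600/0.574200 ≈ 0.027.

P(viral social-media post | traffic spike, newsletter send) ≈ 0.027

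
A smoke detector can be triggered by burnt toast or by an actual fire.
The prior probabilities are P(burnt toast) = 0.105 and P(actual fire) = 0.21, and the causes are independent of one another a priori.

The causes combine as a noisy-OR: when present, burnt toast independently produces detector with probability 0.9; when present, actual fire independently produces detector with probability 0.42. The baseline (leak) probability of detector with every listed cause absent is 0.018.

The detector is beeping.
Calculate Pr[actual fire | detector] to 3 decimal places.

Pr[actual fire | detector] ≈ 0.537

Under noisy-OR, P(detector | causes) = 1 − (1−0.018)·∏(1−qᵢ) over the active causes.
For the numerator, keep only actual fire=true terms: 0.080901 + 0.020794 = 0.101695
The normalizing constant is 0.018·0.895·0.79 + 0.43044·0.895·0.21 + 0.9018·0.105·0.79 + 0.943044·0.105·0.21 = 0.189226
P(actual fire | detector) = 0.101695/0.189226 ≈ 0.537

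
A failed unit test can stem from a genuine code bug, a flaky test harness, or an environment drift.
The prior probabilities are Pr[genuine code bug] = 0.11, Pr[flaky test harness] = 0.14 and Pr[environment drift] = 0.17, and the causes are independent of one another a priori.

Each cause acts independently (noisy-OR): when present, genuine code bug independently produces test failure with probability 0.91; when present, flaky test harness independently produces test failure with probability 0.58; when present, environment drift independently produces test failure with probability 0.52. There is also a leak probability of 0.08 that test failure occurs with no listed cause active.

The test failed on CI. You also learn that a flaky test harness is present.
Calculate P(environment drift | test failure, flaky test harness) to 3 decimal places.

Under noisy-OR, P(test failure | causes) = 1 − (1−0.08)·∏(1−qᵢ) over the active causes.
Weight on environment drift=true, given the evidence: 0.123238 + 0.018388 = 0.141626
Denominator P(test failure | flaky test harness): 0.6136*0.89*0.83 + 0.814528*0.89*0.17 + 0.965224*0.11*0.83 + 0.983308*0.11*0.17 = 0.683017
P(environment drift | test failure, flaky test harness) = 0.141626/0.683017 ≈ 0.207

P(environment drift | test failure, flaky test harness) ≈ 0.207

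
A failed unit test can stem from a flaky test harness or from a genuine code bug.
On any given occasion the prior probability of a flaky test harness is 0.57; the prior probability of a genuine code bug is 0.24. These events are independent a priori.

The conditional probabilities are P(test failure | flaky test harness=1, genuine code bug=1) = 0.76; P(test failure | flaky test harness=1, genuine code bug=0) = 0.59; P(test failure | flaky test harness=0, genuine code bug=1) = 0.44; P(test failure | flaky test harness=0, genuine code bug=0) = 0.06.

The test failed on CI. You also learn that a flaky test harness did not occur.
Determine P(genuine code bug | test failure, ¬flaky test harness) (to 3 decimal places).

P(genuine code bug | test failure, ¬flaky test harness) ≈ 0.698

P(test failure | ¬flaky test harness) = 0.06·0.76 + 0.44·0.24 = 0.045600 + 0.105600 = 0.151200
Restricting to configurations with genuine code bug present: 0.44·0.24 = 0.105600.
Hence the posterior is 0.105600/0.151200 ≈ 0.698.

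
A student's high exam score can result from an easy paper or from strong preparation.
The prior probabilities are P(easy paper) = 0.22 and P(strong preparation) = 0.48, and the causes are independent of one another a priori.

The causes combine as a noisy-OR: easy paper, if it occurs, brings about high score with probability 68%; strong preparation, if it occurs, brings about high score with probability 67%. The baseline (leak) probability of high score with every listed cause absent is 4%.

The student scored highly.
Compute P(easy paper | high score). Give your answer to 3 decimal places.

P(easy paper | high score) ≈ 0.390

Under noisy-OR, P(high score | causes) = 1 − (1−0.04)·∏(1−qᵢ) over the active causes.
P(high score) = 0.04*0.78*0.52 + 0.6832*0.78*0.48 + 0.6928*0.22*0.52 + 0.898624*0.22*0.48 = 0.016224 + 0.255790 + 0.079256 + 0.094895 = 0.446165
The easy paper-present share is 0.079256 + 0.094895 = 0.174151.
P(easy paper | high score) = 0.174151 / 0.446165 ≈ 0.390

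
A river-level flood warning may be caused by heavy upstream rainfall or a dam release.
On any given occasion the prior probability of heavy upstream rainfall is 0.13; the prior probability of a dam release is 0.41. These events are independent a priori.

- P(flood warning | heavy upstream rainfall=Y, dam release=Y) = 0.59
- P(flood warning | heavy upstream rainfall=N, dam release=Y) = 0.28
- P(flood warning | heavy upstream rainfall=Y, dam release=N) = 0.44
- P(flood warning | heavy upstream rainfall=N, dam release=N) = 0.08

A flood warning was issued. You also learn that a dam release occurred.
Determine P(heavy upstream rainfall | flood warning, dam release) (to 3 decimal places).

P(flood warning | dam release) = 0.28*0.87 + 0.59*0.13 = 0.243600 + 0.076700 = 0.320300
Restricting to configurations with heavy upstream rainfall present: 0.59*0.13 = 0.076700.
So P(heavy upstream rainfall | flood warning, dam release) = 0.076700/0.320300 ≈ 0.239.

P(heavy upstream rainfall | flood warning, dam release) ≈ 0.239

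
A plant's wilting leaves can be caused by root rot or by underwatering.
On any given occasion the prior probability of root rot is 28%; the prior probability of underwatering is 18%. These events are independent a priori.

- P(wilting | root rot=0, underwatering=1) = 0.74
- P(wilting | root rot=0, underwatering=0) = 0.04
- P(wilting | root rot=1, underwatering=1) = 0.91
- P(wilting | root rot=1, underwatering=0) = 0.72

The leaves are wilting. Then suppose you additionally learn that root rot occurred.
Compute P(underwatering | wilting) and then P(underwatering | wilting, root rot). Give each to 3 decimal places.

Numerator (weight on configurations with underwatering): 0.095904 + 0.045864 = 0.141768
Denominator P(wilting): 0.04*0.72*0.82 + 0.74*0.72*0.18 + 0.72*0.28*0.82 + 0.91*0.28*0.18 = 0.330696
P(underwatering | wilting) = 0.141768/0.330696 ≈ 0.429

Now also conditioning on root rot=true:
Weight on underwatering=true, given the evidence: 0.91·0.18 = 0.163800
Denominator P(wilting | root rot): 0.72·0.82 + 0.91·0.18 = 0.754200
Posterior = 0.163800 / 0.754200 ≈ 0.217
The drop from 0.429 to 0.217 is the explaining-away (discounting) effect.

P(underwatering | wilting) ≈ 0.429; P(underwatering | wilting, root rot) ≈ 0.217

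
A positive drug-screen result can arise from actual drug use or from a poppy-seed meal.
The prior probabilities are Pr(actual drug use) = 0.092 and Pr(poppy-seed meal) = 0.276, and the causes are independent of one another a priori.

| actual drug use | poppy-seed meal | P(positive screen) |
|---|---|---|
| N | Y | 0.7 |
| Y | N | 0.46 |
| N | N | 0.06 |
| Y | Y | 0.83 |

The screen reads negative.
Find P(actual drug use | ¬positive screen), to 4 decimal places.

By total probability over the 4 (actual drug use, poppy-seed meal) configurations:
  P(¬positive screen) = 0.94*0.908*0.724 + 0.3*0.908*0.276 + 0.54*0.092*0.724 + 0.17*0.092*0.276
        = 0.617948 + 0.075182 + 0.035968 + 0.004317 = 0.733415
Keeping only the actual drug use-present terms gives 0.040285, so
  P(actual drug use | ¬positive screen) = 0.040285 / 0.733415 ≈ 0.0549

P(actual drug use | ¬positive screen) ≈ 0.0549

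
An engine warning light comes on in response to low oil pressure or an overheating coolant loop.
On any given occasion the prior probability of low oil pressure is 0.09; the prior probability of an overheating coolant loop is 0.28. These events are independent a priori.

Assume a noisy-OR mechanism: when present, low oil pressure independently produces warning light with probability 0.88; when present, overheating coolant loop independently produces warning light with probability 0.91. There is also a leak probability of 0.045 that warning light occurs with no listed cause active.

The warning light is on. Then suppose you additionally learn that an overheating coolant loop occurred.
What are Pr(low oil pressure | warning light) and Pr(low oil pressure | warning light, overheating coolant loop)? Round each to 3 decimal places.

Under noisy-OR, P(warning light | causes) = 1 − (1−0.045)·∏(1−qᵢ) over the active causes.
P(warning light) = 0.045·0.91·0.72 + 0.91405·0.91·0.28 + 0.8854·0.09·0.72 + 0.989686·0.09·0.28 = 0.029484 + 0.232900 + 0.057374 + 0.024940 = 0.344698
Restricting to configurations with low oil pressure present: 0.057374 + 0.024940 = 0.082314.
So P(low oil pressure | warning light) = 0.082314/0.344698 ≈ 0.239.

Now also conditioning on overheating coolant loop=true:
Sum P(warning light|·) weighted by the priors over both values of low oil pressure:
  P(warning light | overheating coolant loop) = 0.91405×0.91 + 0.989686×0.09
        = 0.831786 + 0.089072 = 0.920858
Keeping only the low oil pressure-present terms gives 0.089072, so
  P(low oil pressure | warning light, overheating coolant loop) = 0.089072 / 0.920858 ≈ 0.097
Conditioning on overheating coolant loop lowers the posterior on low oil pressure: the classic explaining-away effect in a common-effect structure.

Pr(low oil pressure | warning light) ≈ 0.239; Pr(low oil pressure | warning light, overheating coolant loop) ≈ 0.097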